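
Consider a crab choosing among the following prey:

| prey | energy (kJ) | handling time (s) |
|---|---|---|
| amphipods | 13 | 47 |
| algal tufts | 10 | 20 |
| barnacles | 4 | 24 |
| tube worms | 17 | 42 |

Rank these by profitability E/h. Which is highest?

algal tufts

In descending order of E/h:
algal tufts: 10/20 = 0.5 kJ/s
tube worms: 17/42 = 0.405 kJ/s
amphipods: 13/47 = 0.277 kJ/s
barnacles: 4/24 = 0.167 kJ/s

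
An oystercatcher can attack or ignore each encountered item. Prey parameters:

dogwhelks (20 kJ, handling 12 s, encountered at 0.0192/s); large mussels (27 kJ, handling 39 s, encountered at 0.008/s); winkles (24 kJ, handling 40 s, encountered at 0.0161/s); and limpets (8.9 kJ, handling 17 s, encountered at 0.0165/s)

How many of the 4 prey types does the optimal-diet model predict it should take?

Rank by E/h (kJ/s): dogwhelks 1.67, large mussels 0.692, winkles 0.6, limpets 0.524. Include each in turn until the next type's E/h falls below the running intake rate.
Rate on top 1: 0.3121. large mussels: 0.692 > 0.3121 → include.
Rate on top 2: 0.389. winkles: 0.6 > 0.389 → include.
Rate on top 3: 0.4512. limpets: 0.524 > 0.4512 → include.
Optimal diet: dogwhelks, large mussels, winkles, limpets — 4 of 4 types.

4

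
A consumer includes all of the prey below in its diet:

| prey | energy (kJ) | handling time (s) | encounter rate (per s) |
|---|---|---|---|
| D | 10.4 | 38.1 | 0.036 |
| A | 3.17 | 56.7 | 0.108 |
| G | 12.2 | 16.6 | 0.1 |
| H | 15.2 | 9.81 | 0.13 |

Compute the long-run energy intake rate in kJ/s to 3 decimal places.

0.342 kJ/s

R = Σλ_iE_i / (1 + Σλ_ih_i)
Numerator: 0.036×10.4 + 0.108×3.17 + 0.1×12.2 + 0.13×15.2 = 3.913
Denominator: 1 + 0.036×38.1 + 0.108×56.7 + 0.1×16.6 + 0.13×9.81 = 11.43
R = 3.913/11.43 = 0.3423 kJ/s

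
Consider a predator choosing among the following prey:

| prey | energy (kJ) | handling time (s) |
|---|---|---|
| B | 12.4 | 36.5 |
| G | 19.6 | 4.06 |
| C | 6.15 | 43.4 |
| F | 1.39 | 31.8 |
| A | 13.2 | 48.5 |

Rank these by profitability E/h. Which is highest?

G

Profitability E/h (kJ/s): B = 12.4/36.5 = 0.34, G = 19.6/4.06 = 4.83, C = 6.15/43.4 = 0.142, F = 1.39/31.8 = 0.0437, A = 13.2/48.5 = 0.272.
Ranked: G > B > A > C > F.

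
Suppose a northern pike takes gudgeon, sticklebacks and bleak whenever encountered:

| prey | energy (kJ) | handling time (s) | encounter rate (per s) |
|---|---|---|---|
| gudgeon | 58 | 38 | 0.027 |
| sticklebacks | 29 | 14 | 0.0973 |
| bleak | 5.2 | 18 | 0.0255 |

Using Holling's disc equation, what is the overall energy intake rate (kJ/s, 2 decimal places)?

R = (0.027×58 + 0.0973×29 + 0.0255×5.2) / (1 + 0.027×38 + 0.0973×14 + 0.0255×18) = 4.52/3.847 = 1.175 kJ/s.

1.17 kJ/s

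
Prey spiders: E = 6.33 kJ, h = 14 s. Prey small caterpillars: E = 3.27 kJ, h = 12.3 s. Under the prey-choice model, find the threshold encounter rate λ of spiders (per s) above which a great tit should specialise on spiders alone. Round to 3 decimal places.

The zero-one rule: include small caterpillars iff E₂/h₂ > λE₁/(1+λh₁). Equality gives the switch point.
λE₁h₂ = E₂ + λE₂h₁ ⇒ λ = E₂/(E₁h₂ − E₂h₁) = 3.27/(77.86 − 45.78) = 0.1019 per s.

0.102 per s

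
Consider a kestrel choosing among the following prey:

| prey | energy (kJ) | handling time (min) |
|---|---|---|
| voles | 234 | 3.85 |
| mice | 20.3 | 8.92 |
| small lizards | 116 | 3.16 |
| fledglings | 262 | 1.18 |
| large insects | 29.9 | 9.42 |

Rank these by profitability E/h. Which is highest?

fledglings

Profitability E/h (kJ/min): voles = 234/3.85 = 60.8, mice = 20.3/8.92 = 2.28, small lizards = 116/3.16 = 36.7, fledglings = 262/1.18 = 222, large insects = 29.9/9.42 = 3.17.
Ranked: fledglings > voles > small lizards > large insects > mice.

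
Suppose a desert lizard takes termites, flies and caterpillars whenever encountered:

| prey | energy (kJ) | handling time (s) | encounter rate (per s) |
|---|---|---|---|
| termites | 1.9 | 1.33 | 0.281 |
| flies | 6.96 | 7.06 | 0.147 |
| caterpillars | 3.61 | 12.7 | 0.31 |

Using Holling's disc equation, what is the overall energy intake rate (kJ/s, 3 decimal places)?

0.422 kJ/s

R = Σλ_iE_i / (1 + Σλ_ih_i)
Numerator: 0.281×1.9 + 0.147×6.96 + 0.31×3.61 = 2.676
Denominator: 1 + 0.281×1.33 + 0.147×7.06 + 0.31×12.7 = 6.349
R = 2.676/6.349 = 0.4215 kJ/s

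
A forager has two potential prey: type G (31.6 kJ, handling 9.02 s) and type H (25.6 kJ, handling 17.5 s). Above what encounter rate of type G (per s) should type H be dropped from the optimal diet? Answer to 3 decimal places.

At the threshold, the rate on type G alone equals the profitability of type H: λ·31.6/(1 + λ·9.02) = 25.6/17.5 = 1.463.
Rearranging, λ(31.6 − 1.463×9.02) = 1.463, so λ = 1.463/18.41 = 0.07948 per s.

0.079 per s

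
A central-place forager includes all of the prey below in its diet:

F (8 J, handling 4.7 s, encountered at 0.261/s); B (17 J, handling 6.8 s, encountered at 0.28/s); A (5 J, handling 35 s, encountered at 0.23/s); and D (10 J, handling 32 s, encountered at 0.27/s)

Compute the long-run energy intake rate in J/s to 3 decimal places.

Energy encountered per unit search time: 0.261×8 + 0.28×17 + 0.23×5 + 0.27×10 = 10.7 J/s.
Handling time per unit search time: 0.261×4.7 + 0.28×6.8 + 0.23×35 + 0.27×32 = 19.82.
Rate = 10.7/(1 + 19.82) = 0.5138 J/s.

0.514 J/s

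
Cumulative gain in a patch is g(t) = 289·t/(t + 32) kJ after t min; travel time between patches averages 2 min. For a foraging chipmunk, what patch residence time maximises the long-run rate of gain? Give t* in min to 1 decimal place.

8.0 min

Maximise g(t)/(T+t): set derivative to zero → g'(t)(T+t) = g(t).
g'(t) = 289·32/(t + 32)². Setting 289·32/(t+32)² = 289t/[(t+32)(2+t)] gives 32(2+t) = t(t+32), so t² = 32×2 = 64.
t* = √64 = 8 min.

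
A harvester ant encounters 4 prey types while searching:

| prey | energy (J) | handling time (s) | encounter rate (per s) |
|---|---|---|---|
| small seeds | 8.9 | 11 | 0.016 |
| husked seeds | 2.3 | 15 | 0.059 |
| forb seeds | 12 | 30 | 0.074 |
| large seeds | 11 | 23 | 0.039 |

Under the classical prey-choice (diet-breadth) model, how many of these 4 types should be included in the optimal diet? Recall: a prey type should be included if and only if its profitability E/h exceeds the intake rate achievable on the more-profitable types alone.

Profitabilities (E/h, J/s): small seeds 0.809, large seeds 0.478, forb seeds 0.4, husked seeds 0.153. Add prey in this order while the next type's profitability exceeds the intake rate on those already taken.
Rate on top 1: 0.1211. large seeds: 0.478 > 0.1211 → include.
Rate on top 2: 0.2756. forb seeds: 0.4 > 0.2756 → include.
Rate on top 3: 0.3399. husked seeds: 0.153 < 0.3399 → exclude; stop.
Optimal diet: small seeds, large seeds, forb seeds — 3 of 4 types.

3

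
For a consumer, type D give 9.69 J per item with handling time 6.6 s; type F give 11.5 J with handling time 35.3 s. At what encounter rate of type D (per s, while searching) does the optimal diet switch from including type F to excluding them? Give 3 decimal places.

0.043 per s

The zero-one rule: include type F iff E₂/h₂ > λE₁/(1+λh₁). Equality gives the switch point.
λE₁h₂ = E₂ + λE₂h₁ ⇒ λ = E₂/(E₁h₂ − E₂h₁) = 11.5/(342.1 − 75.9) = 0.04321 per s.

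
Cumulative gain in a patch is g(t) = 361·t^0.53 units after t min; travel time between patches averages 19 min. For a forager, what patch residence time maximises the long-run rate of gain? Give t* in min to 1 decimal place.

Maximise g(t)/(T+t): set derivative to zero → g'(t)(T+t) = g(t).
g'(t) = 0.53·361·t^-0.47. Setting 0.53·361·t^-0.47 = 361·t^0.53/(19+t) gives 0.53(19+t) = t, so 0.47·t = 0.53×19.
t* = 0.53×19/0.47 = 21.43 min.

21.4 min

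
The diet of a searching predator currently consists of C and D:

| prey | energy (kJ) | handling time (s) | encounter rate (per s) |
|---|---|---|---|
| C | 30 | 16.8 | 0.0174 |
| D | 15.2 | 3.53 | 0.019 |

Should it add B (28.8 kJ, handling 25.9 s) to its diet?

Current rate: (0.0174×30 + 0.019×15.2)/(1 + 0.0174×16.8 + 0.019×3.53) = 0.5964 kJ/s.
Profitability of B: 28.8/25.9 = 1.112 kJ/s.
1.112 > 0.5964, so adding B raises the average — include it.

Yes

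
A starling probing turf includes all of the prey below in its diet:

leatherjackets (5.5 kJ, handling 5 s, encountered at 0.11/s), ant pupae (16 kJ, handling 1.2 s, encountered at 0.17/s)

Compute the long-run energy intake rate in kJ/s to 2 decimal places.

1.90 kJ/s

R = Σλ_iE_i / (1 + Σλ_ih_i)
Numerator: 0.11×5.5 + 0.17×16 = 3.325
Denominator: 1 + 0.11×5 + 0.17×1.2 = 1.754
R = 3.325/1.754 = 1.896 kJ/s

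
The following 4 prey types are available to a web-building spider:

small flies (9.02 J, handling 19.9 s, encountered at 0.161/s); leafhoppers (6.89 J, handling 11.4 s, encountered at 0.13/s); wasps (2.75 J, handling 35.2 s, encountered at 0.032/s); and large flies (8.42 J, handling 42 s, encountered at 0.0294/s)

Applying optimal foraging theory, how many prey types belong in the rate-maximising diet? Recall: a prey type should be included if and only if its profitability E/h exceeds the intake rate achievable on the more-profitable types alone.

2

Rank by E/h (J/s): leafhoppers 0.604, small flies 0.453, large flies 0.2, wasps 0.0781. Include each in turn until the next type's E/h falls below the running intake rate.
Rate on top 1: 0.3609. small flies: 0.453 > 0.3609 → include.
Rate on top 2: 0.4129. large flies: 0.2 < 0.4129 → exclude; stop.
Optimal diet: leafhoppers, small flies — 2 of 4 types.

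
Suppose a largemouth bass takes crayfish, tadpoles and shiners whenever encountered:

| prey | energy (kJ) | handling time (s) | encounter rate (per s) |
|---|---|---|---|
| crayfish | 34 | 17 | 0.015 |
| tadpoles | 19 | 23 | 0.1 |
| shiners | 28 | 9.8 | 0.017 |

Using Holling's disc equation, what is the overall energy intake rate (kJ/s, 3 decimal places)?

0.775 kJ/s

Energy encountered per unit search time: 0.015×34 + 0.1×19 + 0.017×28 = 2.886 kJ/s.
Handling time per unit search time: 0.015×17 + 0.1×23 + 0.017×9.8 = 2.722.
Rate = 2.886/(1 + 2.722) = 0.7755 kJ/s.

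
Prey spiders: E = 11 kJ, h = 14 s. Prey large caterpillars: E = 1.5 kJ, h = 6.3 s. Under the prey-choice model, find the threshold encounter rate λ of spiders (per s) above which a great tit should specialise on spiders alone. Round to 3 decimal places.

Drop large caterpillars once their profitability E₂/h₂ falls below the rate achievable on spiders alone: E₂/h₂ = λE₁/(1 + λh₁).
Solve for λ: λE₁h₂ = E₂(1 + λh₁) → λ(E₁h₂ − E₂h₁) = E₂ → λ = E₂/(E₁h₂ − E₂h₁).
λ = 1.5/(11×6.3 − 1.5×14) = 1.5/48.3 = 0.03106 per s.

0.031 per s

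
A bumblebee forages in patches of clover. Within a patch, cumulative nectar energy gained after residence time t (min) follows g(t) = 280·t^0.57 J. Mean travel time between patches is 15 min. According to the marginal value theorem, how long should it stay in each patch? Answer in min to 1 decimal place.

Maximise g(t)/(T+t): set derivative to zero → g'(t)(T+t) = g(t).
g'(t) = 0.57·280·t^-0.43. Setting 0.57·280·t^-0.43 = 280·t^0.57/(15+t) gives 0.57(15+t) = t, so 0.43·t = 0.57×15.
t* = 0.57×15/0.43 = 19.88 min.

19.9 min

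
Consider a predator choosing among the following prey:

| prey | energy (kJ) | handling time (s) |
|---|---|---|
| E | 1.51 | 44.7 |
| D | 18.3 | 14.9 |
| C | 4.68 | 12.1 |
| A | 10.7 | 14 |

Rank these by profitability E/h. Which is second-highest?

A

In descending order of E/h:
D: 18.3/14.9 = 1.23 kJ/s
A: 10.7/14 = 0.764 kJ/s
C: 4.68/12.1 = 0.387 kJ/s
E: 1.51/44.7 = 0.0338 kJ/s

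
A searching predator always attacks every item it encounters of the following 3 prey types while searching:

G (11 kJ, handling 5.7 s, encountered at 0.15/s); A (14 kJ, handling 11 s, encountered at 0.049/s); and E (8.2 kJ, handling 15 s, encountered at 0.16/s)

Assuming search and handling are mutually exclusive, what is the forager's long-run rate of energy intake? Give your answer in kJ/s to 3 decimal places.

R = (0.15×11 + 0.049×14 + 0.16×8.2) / (1 + 0.15×5.7 + 0.049×11 + 0.16×15) = 3.648/4.794 = 0.761 kJ/s.

0.761 kJ/s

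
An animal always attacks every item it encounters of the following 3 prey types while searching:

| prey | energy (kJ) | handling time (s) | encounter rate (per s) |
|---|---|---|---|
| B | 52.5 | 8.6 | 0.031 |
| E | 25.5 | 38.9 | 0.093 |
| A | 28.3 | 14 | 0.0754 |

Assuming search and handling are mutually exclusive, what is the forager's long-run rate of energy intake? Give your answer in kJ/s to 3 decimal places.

R = Σλ_iE_i / (1 + Σλ_ih_i)
Numerator: 0.031×52.5 + 0.093×25.5 + 0.0754×28.3 = 6.133
Denominator: 1 + 0.031×8.6 + 0.093×38.9 + 0.0754×14 = 5.94
R = 6.133/5.94 = 1.032 kJ/s

1.032 kJ/s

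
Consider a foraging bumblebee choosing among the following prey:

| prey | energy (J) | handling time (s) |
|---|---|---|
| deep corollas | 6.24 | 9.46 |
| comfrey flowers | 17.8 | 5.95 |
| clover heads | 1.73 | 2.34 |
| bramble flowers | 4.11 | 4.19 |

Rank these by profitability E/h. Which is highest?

comfrey flowers

In descending order of E/h:
comfrey flowers: 17.8/5.95 = 2.99 J/s
bramble flowers: 4.11/4.19 = 0.981 J/s
clover heads: 1.73/2.34 = 0.739 J/s
deep corollas: 6.24/9.46 = 0.66 J/s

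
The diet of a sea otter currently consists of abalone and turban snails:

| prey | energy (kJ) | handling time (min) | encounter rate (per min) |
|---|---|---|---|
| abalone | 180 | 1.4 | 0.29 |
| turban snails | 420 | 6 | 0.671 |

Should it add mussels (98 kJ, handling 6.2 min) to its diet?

Intake rate on the current diet: R = (0.29×180 + 0.671×420) / (1 + 0.29×1.4 + 0.671×6) = 334/5.432 = 61.49 kJ/min.
mussels: E/h = 98/6.2 = 15.81 kJ/min.
Since 15.81 < R, time spent handling mussels is better spent searching.

No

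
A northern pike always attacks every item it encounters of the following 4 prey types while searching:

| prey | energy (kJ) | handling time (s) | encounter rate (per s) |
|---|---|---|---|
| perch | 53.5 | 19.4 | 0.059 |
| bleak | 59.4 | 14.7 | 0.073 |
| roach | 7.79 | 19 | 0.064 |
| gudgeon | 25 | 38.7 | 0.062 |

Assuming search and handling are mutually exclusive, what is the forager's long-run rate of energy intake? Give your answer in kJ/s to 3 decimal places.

R = Σλ_iE_i / (1 + Σλ_ih_i)
Numerator: 0.059×53.5 + 0.073×59.4 + 0.064×7.79 + 0.062×25 = 9.541
Denominator: 1 + 0.059×19.4 + 0.073×14.7 + 0.064×19 + 0.062×38.7 = 6.833
R = 9.541/6.833 = 1.396 kJ/s

1.396 kJ/s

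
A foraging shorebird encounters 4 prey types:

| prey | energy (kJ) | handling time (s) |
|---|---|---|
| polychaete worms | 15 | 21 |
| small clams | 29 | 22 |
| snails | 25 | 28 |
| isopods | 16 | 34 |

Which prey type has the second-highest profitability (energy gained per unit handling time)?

snails

Profitability E/h (kJ/s): polychaete worms = 15/21 = 0.714, small clams = 29/22 = 1.32, snails = 25/28 = 0.893, isopods = 16/34 = 0.471.
Ranked: small clams > snails > polychaete worms > isopods.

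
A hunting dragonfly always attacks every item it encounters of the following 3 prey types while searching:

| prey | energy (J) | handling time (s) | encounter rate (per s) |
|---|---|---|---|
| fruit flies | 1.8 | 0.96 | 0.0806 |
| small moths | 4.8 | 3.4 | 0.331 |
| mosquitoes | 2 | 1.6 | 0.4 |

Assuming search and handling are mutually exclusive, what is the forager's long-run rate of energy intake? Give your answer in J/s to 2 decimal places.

R = (0.0806×1.8 + 0.331×4.8 + 0.4×2) / (1 + 0.0806×0.96 + 0.331×3.4 + 0.4×1.6) = 2.534/2.843 = 0.8913 J/s.

0.89 J/s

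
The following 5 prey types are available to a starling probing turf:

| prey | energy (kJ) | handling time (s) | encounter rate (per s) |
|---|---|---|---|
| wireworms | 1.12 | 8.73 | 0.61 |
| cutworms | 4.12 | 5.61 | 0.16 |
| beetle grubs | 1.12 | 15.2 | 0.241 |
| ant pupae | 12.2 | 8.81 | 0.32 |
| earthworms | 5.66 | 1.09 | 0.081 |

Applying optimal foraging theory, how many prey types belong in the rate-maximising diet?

2

E/h in descending order: earthworms 5.19, ant pupae 1.38, cutworms 0.734, wireworms 0.128, beetle grubs 0.0737 kJ/s. The optimal diet is the largest prefix of this list for which every included type satisfies E_i/h_i > R on the types above it.
Rate on top 1: 0.4213. ant pupae: 1.38 > 0.4213 → include.
Rate on top 2: 1.116. cutworms: 0.734 < 1.116 → exclude; stop.
Optimal diet: earthworms, ant pupae — 2 of 5 types.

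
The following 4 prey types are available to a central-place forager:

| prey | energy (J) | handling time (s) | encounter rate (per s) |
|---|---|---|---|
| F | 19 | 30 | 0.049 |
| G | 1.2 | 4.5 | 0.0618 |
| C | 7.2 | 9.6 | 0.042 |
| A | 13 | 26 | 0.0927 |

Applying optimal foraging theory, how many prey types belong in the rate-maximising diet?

E/h in descending order: C 0.75, F 0.633, A 0.5, G 0.267 J/s. The optimal diet is the largest prefix of this list for which every included type satisfies E_i/h_i > R on the types above it.
Rate on top 1: 0.2155. F: 0.633 > 0.2155 → include.
Rate on top 2: 0.4293. A: 0.5 > 0.4293 → include.
Rate on top 3: 0.4615. G: 0.267 < 0.4615 → exclude; stop.
Optimal diet: C, F, A — 3 of 4 types.

3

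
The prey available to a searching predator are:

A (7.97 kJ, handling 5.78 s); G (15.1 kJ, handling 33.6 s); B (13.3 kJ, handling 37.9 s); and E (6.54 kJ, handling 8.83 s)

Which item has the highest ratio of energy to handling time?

A

In descending order of E/h:
A: 7.97/5.78 = 1.38 kJ/s
E: 6.54/8.83 = 0.741 kJ/s
G: 15.1/33.6 = 0.449 kJ/s
B: 13.3/37.9 = 0.351 kJ/s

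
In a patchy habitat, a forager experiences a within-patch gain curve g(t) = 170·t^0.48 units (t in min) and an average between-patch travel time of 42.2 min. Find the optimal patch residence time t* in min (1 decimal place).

Optimal t* satisfies g'(t*) = g(t*)/(T + t*).
g'(t) = 0.48·170·t^-0.52. Setting 0.48·170·t^-0.52 = 170·t^0.48/(42.2+t) gives 0.48(42.2+t) = t, so 0.52·t = 0.48×42.2.
t* = 0.48×42.2/0.52 = 38.95 min.

39.0 min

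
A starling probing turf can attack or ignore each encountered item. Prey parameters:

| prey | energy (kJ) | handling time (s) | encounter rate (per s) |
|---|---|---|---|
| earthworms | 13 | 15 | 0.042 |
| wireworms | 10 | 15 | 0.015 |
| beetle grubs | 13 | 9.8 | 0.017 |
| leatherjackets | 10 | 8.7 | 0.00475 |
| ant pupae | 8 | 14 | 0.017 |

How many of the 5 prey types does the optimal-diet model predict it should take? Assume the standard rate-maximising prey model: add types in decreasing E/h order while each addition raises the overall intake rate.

Profitabilities (E/h, kJ/s): beetle grubs 1.33, leatherjackets 1.15, earthworms 0.867, wireworms 0.667, ant pupae 0.571. Add prey in this order while the next type's profitability exceeds the intake rate on those already taken.
Rate on top 1: 0.1894. leatherjackets: 1.15 > 0.1894 → include.
Rate on top 2: 0.2223. earthworms: 0.867 > 0.2223 → include.
Rate on top 3: 0.4432. wireworms: 0.667 > 0.4432 → include.
Rate on top 4: 0.4675. ant pupae: 0.571 > 0.4675 → include.
Optimal diet: beetle grubs, leatherjackets, earthworms, wireworms, ant pupae — 5 of 5 types.

5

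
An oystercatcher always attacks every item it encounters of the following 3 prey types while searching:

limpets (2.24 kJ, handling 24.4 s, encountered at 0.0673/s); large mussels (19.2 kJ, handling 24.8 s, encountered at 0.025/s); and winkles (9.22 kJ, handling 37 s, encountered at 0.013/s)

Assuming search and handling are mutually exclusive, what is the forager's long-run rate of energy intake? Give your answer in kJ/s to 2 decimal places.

R = Σλ_iE_i / (1 + Σλ_ih_i)
Numerator: 0.0673×2.24 + 0.025×19.2 + 0.013×9.22 = 0.7506
Denominator: 1 + 0.0673×24.4 + 0.025×24.8 + 0.013×37 = 3.743
R = 0.7506/3.743 = 0.2005 kJ/s

0.20 kJ/s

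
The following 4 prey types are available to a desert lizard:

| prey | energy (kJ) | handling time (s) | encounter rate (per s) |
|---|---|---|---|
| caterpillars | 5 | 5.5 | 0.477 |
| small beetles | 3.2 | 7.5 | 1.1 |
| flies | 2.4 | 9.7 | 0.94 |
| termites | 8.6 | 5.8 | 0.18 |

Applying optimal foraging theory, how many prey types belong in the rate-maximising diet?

2

Rank by E/h (kJ/s): termites 1.48, caterpillars 0.909, small beetles 0.427, flies 0.247. Include each in turn until the next type's E/h falls below the running intake rate.
Rate on top 1: 0.7573. caterpillars: 0.909 > 0.7573 → include.
Rate on top 2: 0.8426. small beetles: 0.427 < 0.8426 → exclude; stop.
Optimal diet: termites, caterpillars — 2 of 4 types.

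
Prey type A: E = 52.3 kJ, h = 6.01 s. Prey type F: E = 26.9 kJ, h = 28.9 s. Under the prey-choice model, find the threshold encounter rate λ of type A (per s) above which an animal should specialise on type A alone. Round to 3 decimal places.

0.020 per s

The zero-one rule: include type F iff E₂/h₂ > λE₁/(1+λh₁). Equality gives the switch point.
λE₁h₂ = E₂ + λE₂h₁ ⇒ λ = E₂/(E₁h₂ − E₂h₁) = 26.9/(1511 − 161.7) = 0.01993 per s.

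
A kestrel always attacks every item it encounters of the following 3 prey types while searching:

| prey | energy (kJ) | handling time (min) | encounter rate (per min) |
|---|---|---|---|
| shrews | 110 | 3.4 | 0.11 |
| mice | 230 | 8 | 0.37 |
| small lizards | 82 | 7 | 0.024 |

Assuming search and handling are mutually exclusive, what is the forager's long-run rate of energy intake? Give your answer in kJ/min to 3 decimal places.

22.028 kJ/min

R = (0.11×110 + 0.37×230 + 0.024×82) / (1 + 0.11×3.4 + 0.37×8 + 0.024×7) = 99.17/4.502 = 22.03 kJ/min.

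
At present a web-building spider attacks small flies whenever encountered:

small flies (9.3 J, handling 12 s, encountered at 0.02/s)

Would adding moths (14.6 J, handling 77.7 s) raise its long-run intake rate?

Yes

Current rate: (0.02×9.3)/(1 + 0.02×12) = 0.15 J/s.
moths: E/h = 14.6/77.7 = 0.1879 J/s.
0.1879 > 0.15, so adding moths raises the average — include it.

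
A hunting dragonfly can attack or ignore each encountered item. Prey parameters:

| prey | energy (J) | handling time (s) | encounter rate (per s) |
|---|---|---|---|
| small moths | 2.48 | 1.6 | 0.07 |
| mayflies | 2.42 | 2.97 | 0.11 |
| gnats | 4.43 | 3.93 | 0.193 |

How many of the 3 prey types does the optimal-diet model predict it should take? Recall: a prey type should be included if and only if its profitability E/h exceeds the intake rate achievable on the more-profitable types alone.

3

Profitabilities (E/h, J/s): small moths 1.55, gnats 1.13, mayflies 0.815. Add prey in this order while the next type's profitability exceeds the intake rate on those already taken.
Rate on top 1: 0.1561. gnats: 1.13 > 0.1561 → include.
Rate on top 2: 0.5499. mayflies: 0.815 > 0.5499 → include.
Optimal diet: small moths, gnats, mayflies — 3 of 3 types.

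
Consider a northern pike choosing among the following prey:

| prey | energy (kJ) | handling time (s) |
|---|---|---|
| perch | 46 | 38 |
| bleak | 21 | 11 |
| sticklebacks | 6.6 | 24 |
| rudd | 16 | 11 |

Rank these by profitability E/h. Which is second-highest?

In descending order of E/h:
bleak: 21/11 = 1.91 kJ/s
rudd: 16/11 = 1.45 kJ/s
perch: 46/38 = 1.21 kJ/s
sticklebacks: 6.6/24 = 0.275 kJ/s

rudd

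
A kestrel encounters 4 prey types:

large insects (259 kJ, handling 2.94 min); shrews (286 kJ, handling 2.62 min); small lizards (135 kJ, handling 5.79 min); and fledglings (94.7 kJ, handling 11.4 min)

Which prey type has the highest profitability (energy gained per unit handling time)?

Profitability E/h (kJ/min): large insects = 259/2.94 = 88.1, shrews = 286/2.62 = 109, small lizards = 135/5.79 = 23.3, fledglings = 94.7/11.4 = 8.31.
Ranked: shrews > large insects > small lizards > fledglings.

shrews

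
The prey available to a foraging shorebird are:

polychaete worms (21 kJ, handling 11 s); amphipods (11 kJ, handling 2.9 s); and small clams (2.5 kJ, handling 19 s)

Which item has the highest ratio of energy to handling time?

amphipods

In descending order of E/h:
amphipods: 11/2.9 = 3.79 kJ/s
polychaete worms: 21/11 = 1.91 kJ/s
small clams: 2.5/19 = 0.132 kJ/s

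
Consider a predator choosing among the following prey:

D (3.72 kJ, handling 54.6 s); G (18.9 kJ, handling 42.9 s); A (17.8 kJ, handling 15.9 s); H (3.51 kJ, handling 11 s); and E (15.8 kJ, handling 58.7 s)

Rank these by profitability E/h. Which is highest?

Profitability E/h (kJ/s): D = 3.72/54.6 = 0.0681, G = 18.9/42.9 = 0.441, A = 17.8/15.9 = 1.12, H = 3.51/11 = 0.319, E = 15.8/58.7 = 0.269.
Ranked: A > G > H > E > D.

A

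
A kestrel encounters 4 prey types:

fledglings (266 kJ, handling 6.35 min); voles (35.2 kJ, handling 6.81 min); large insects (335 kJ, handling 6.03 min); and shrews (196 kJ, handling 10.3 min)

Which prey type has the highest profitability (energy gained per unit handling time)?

In descending order of E/h:
large insects: 335/6.03 = 55.6 kJ/min
fledglings: 266/6.35 = 41.9 kJ/min
shrews: 196/10.3 = 19 kJ/min
voles: 35.2/6.81 = 5.17 kJ/min

large insects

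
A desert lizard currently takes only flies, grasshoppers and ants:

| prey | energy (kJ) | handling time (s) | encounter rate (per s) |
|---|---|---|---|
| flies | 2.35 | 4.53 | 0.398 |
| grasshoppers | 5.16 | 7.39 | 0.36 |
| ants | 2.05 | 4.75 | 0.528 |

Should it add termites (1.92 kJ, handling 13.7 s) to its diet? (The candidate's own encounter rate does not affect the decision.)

Current rate: (0.398×2.35 + 0.36×5.16 + 0.528×2.05)/(1 + 0.398×4.53 + 0.36×7.39 + 0.528×4.75) = 0.4862 kJ/s.
Profitability of termites: 1.92/13.7 = 0.1401 kJ/s.
0.1401 < 0.4862, so adding termites would lower the average — exclude it.

No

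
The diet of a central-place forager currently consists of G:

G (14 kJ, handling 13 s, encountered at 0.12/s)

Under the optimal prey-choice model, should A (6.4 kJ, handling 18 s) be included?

Current rate: (0.12×14)/(1 + 0.12×13) = 0.6562 kJ/s.
A: E/h = 6.4/18 = 0.3556 kJ/s.
Since 0.3556 < R, time spent handling A is better spent searching.

No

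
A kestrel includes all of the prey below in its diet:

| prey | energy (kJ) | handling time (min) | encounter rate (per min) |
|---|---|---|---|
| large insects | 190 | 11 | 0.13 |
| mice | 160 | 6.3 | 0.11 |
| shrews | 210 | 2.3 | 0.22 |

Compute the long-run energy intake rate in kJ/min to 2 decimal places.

24.39 kJ/min

R = (0.13×190 + 0.11×160 + 0.22×210) / (1 + 0.13×11 + 0.11×6.3 + 0.22×2.3) = 88.5/3.629 = 24.39 kJ/min.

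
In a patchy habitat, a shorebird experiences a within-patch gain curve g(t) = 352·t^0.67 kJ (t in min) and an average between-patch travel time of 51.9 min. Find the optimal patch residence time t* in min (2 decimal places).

105.37 min

Maximise g(t)/(T+t): set derivative to zero → g'(t)(T+t) = g(t).
g'(t) = 0.67·352·t^-0.33. Setting 0.67·352·t^-0.33 = 352·t^0.67/(51.9+t) gives 0.67(51.9+t) = t, so 0.33·t = 0.67×51.9.
t* = 0.67×51.9/0.33 = 105.4 min.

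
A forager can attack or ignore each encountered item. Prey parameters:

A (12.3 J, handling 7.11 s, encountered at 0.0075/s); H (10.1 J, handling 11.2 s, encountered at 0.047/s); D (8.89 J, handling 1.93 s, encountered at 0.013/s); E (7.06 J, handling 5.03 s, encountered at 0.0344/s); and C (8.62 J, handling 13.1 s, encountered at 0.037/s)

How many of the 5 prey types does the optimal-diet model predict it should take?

5

Profitabilities (E/h, J/s): D 4.61, A 1.73, E 1.4, H 0.902, C 0.658. Add prey in this order while the next type's profitability exceeds the intake rate on those already taken.
Rate on top 1: 0.1127. A: 1.73 > 0.1127 → include.
Rate on top 2: 0.1927. E: 1.4 > 0.1927 → include.
Rate on top 3: 0.3601. H: 0.902 > 0.3601 → include.
Rate on top 4: 0.5205. C: 0.658 > 0.5205 → include.
Optimal diet: D, A, E, H, C — 5 of 5 types.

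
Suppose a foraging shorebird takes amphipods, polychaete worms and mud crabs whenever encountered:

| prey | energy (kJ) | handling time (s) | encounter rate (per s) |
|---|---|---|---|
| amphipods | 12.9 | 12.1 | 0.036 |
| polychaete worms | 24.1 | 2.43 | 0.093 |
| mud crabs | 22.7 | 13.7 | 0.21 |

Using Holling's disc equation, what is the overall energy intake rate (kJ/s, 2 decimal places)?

Energy encountered per unit search time: 0.036×12.9 + 0.093×24.1 + 0.21×22.7 = 7.473 kJ/s.
Handling time per unit search time: 0.036×12.1 + 0.093×2.43 + 0.21×13.7 = 3.539.
Rate = 7.473/(1 + 3.539) = 1.646 kJ/s.

1.65 kJ/s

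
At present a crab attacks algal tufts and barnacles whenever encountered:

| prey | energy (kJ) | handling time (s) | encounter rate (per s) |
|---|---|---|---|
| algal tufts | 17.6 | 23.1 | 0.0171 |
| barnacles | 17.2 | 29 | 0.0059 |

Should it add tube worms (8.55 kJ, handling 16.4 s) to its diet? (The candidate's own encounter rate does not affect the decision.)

Current rate: (0.0171×17.6 + 0.0059×17.2)/(1 + 0.0171×23.1 + 0.0059×29) = 0.257 kJ/s.
tube worms: E/h = 8.55/16.4 = 0.5213 kJ/s.
0.5213 > 0.257, so adding tube worms raises the average — include it.

Yes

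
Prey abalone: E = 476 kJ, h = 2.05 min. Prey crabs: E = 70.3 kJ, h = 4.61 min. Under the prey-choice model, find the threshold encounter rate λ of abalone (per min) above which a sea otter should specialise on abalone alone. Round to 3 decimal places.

0.034 per min

At the threshold, the rate on abalone alone equals the profitability of crabs: λ·476/(1 + λ·2.05) = 70.3/4.61 = 15.25.
Rearranging, λ(476 − 15.25×2.05) = 15.25, so λ = 15.25/444.7 = 0.03429 per min.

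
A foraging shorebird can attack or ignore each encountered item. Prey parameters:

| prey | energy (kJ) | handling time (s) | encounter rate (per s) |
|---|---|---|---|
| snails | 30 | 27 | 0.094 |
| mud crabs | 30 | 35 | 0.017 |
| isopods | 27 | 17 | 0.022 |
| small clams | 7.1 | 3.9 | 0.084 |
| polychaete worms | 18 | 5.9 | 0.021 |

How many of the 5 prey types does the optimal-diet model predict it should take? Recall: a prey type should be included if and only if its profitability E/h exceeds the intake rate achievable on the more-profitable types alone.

Profitabilities (E/h, kJ/s): polychaete worms 3.05, small clams 1.82, isopods 1.59, snails 1.11, mud crabs 0.857. Add prey in this order while the next type's profitability exceeds the intake rate on those already taken.
Rate on top 1: 0.3363. small clams: 1.82 > 0.3363 → include.
Rate on top 2: 0.6713. isopods: 1.59 > 0.6713 → include.
Rate on top 3: 0.8592. snails: 1.11 > 0.8592 → include.
Rate on top 4: 1.006. mud crabs: 0.857 < 1.006 → exclude; stop.
Optimal diet: polychaete worms, small clams, isopods, snails — 4 of 5 types.

4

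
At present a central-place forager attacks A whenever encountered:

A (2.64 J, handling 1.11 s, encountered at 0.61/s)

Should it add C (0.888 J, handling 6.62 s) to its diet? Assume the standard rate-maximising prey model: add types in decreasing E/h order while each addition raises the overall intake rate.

Intake rate on the current diet: R = (0.61×2.64) / (1 + 0.61×1.11) = 1.61/1.677 = 0.9602 J/s.
Profitability of C: 0.888/6.62 = 0.1341 J/s.
Since 0.1341 < R, time spent handling C is better spent searching.

No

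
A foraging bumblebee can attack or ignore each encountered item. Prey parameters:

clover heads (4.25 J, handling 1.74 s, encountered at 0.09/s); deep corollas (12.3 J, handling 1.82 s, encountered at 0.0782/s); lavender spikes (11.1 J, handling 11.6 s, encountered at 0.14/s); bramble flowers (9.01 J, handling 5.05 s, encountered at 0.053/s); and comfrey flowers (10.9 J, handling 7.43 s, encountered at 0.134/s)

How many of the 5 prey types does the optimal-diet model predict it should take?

4

E/h in descending order: deep corollas 6.76, clover heads 2.44, bramble flowers 1.78, comfrey flowers 1.47, lavender spikes 0.957 J/s. The optimal diet is the largest prefix of this list for which every included type satisfies E_i/h_i > R on the types above it.
Rate on top 1: 0.842. clover heads: 2.44 > 0.842 → include.
Rate on top 2: 1.035. bramble flowers: 1.78 > 1.035 → include.
Rate on top 3: 1.163. comfrey flowers: 1.47 > 1.163 → include.
Rate on top 4: 1.281. lavender spikes: 0.957 < 1.281 → exclude; stop.
Optimal diet: deep corollas, clover heads, bramble flowers, comfrey flowers — 4 of 5 types.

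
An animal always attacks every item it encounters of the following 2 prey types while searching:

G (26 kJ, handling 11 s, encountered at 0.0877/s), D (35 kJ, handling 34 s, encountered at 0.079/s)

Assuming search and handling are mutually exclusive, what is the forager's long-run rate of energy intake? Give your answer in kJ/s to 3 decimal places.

1.085 kJ/s

R = (0.0877×26 + 0.079×35) / (1 + 0.0877×11 + 0.079×34) = 5.045/4.651 = 1.085 kJ/s.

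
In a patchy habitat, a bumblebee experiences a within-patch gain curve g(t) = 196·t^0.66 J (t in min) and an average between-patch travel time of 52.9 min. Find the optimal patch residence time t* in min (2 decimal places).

102.69 min

By the marginal value theorem, leave when the instantaneous gain rate g'(t) equals the habitat-wide average g(t)/(T + t).
g'(t) = 0.66·196·t^-0.34. Setting 0.66·196·t^-0.34 = 196·t^0.66/(52.9+t) gives 0.66(52.9+t) = t, so 0.34·t = 0.66×52.9.
t* = 0.66×52.9/0.34 = 102.7 min.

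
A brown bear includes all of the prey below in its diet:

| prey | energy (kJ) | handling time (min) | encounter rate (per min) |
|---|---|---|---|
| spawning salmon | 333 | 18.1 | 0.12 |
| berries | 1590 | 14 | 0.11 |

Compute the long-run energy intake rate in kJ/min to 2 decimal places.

R = (0.12×333 + 0.11×1590) / (1 + 0.12×18.1 + 0.11×14) = 214.9/4.712 = 45.6 kJ/min.

45.60 kJ/min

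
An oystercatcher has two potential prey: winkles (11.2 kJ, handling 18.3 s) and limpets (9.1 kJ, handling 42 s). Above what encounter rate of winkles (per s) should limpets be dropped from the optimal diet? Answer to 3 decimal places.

0.030 per s

The zero-one rule: include limpets iff E₂/h₂ > λE₁/(1+λh₁). Equality gives the switch point.
λE₁h₂ = E₂ + λE₂h₁ ⇒ λ = E₂/(E₁h₂ − E₂h₁) = 9.1/(470.4 − 166.5) = 0.02995 per s.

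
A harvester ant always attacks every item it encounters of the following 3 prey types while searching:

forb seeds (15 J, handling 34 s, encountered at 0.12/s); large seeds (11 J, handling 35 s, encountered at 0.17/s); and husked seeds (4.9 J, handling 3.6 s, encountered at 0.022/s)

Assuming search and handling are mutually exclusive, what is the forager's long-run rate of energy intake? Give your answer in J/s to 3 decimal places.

0.340 J/s

R = Σλ_iE_i / (1 + Σλ_ih_i)
Numerator: 0.12×15 + 0.17×11 + 0.022×4.9 = 3.778
Denominator: 1 + 0.12×34 + 0.17×35 + 0.022×3.6 = 11.11
R = 3.778/11.11 = 0.3401 J/s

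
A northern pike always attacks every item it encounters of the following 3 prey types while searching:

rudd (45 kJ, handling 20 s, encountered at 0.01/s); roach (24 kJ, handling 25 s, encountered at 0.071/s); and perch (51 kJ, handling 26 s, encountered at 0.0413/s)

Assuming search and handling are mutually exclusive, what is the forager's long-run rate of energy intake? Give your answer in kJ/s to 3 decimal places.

Energy encountered per unit search time: 0.01×45 + 0.071×24 + 0.0413×51 = 4.26 kJ/s.
Handling time per unit search time: 0.01×20 + 0.071×25 + 0.0413×26 = 3.049.
Rate = 4.26/(1 + 3.049) = 1.052 kJ/s.

1.052 kJ/s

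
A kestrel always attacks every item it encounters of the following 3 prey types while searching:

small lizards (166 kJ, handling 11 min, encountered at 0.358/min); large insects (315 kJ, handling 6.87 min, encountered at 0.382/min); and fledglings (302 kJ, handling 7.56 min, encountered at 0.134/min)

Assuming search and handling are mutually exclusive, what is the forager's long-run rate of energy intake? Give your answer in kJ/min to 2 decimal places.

25.68 kJ/min

R = Σλ_iE_i / (1 + Σλ_ih_i)
Numerator: 0.358×166 + 0.382×315 + 0.134×302 = 220.2
Denominator: 1 + 0.358×11 + 0.382×6.87 + 0.134×7.56 = 8.575
R = 220.2/8.575 = 25.68 kJ/min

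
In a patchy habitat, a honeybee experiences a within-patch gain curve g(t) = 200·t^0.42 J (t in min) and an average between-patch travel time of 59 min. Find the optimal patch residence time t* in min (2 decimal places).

Maximise g(t)/(T+t): set derivative to zero → g'(t)(T+t) = g(t).
g'(t) = 0.42·200·t^-0.58. Setting 0.42·200·t^-0.58 = 200·t^0.42/(59+t) gives 0.42(59+t) = t, so 0.58·t = 0.42×59.
t* = 0.42×59/0.58 = 42.72 min.

42.72 min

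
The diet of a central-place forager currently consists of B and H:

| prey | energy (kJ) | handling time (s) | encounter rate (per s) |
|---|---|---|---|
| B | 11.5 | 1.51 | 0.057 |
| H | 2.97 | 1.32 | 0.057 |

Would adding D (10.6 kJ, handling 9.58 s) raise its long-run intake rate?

Yes

Intake rate on the current diet: R = (0.057×11.5 + 0.057×2.97) / (1 + 0.057×1.51 + 0.057×1.32) = 0.8248/1.161 = 0.7102 kJ/s.
D: E/h = 10.6/9.58 = 1.106 kJ/s.
1.106 > 0.7102, so adding D raises the average — include it.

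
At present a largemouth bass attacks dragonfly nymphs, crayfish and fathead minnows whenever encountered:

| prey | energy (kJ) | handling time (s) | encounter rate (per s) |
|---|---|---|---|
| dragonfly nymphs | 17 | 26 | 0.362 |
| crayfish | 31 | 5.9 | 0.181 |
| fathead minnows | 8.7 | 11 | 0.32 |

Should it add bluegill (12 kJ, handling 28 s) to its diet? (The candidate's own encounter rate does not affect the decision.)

No

Intake rate on the current diet: R = (0.362×17 + 0.181×31 + 0.32×8.7) / (1 + 0.362×26 + 0.181×5.9 + 0.32×11) = 14.55/15 = 0.9699 kJ/s.
bluegill: E/h = 12/28 = 0.4286 kJ/s.
Since 0.4286 < R, time spent handling bluegill is better spent searching.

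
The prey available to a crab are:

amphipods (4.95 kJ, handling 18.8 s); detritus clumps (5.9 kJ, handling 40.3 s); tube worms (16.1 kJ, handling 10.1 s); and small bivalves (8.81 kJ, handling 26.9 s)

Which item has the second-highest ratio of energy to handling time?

Profitability E/h (kJ/s): amphipods = 4.95/18.8 = 0.263, detritus clumps = 5.9/40.3 = 0.146, tube worms = 16.1/10.1 = 1.59, small bivalves = 8.81/26.9 = 0.328.
Ranked: tube worms > small bivalves > amphipods > detritus clumps.

small bivalves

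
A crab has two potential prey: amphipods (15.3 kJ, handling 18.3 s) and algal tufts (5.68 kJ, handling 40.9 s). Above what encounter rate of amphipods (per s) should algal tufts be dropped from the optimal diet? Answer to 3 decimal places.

Drop algal tufts once their profitability E₂/h₂ falls below the rate achievable on amphipods alone: E₂/h₂ = λE₁/(1 + λh₁).
Solve for λ: λE₁h₂ = E₂(1 + λh₁) → λ(E₁h₂ − E₂h₁) = E₂ → λ = E₂/(E₁h₂ − E₂h₁).
λ = 5.68/(15.3×40.9 − 5.68×18.3) = 5.68/521.8 = 0.01088 per s.

0.011 per s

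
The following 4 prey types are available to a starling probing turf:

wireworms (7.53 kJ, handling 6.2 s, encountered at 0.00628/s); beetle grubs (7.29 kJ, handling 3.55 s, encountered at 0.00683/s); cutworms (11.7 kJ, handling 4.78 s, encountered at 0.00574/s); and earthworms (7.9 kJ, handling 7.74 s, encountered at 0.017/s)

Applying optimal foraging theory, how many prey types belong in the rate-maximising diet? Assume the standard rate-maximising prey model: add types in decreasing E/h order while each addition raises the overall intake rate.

Rank by E/h (kJ/s): cutworms 2.45, beetle grubs 2.05, wireworms 1.21, earthworms 1.02. Include each in turn until the next type's E/h falls below the running intake rate.
Rate on top 1: 0.06536. beetle grubs: 2.05 > 0.06536 → include.
Rate on top 2: 0.1112. wireworms: 1.21 > 0.1112 → include.
Rate on top 3: 0.1506. earthworms: 1.02 > 0.1506 → include.
Optimal diet: cutworms, beetle grubs, wireworms, earthworms — 4 of 4 types.

4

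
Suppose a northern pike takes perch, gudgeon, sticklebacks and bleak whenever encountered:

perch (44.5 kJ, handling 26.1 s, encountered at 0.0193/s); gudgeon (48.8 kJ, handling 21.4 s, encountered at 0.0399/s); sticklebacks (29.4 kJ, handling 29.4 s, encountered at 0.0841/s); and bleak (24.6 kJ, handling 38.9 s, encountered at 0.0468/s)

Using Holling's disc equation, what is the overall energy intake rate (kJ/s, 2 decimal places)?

R = (0.0193×44.5 + 0.0399×48.8 + 0.0841×29.4 + 0.0468×24.6) / (1 + 0.0193×26.1 + 0.0399×21.4 + 0.0841×29.4 + 0.0468×38.9) = 6.43/6.651 = 0.9668 kJ/s.

0.97 kJ/s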